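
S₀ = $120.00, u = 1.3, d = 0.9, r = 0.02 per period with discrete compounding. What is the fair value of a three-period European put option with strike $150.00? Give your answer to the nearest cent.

Risk-neutral probability p = (1 + 0.02 − 0.9)/(1.3 − 0.9) = 0.1200/0.4000 = 0.3000
Terminal stock prices: S_uuu = 263.6, S_uud = 182.5, S_udd = 126.4, S_ddd = 87.48
Terminal payoffs (K − S): max(-113.6, 0) = 0, max(-32.52, 0) = 0, max(23.64, 0) = 23.64, max(62.52, 0) = 62.52
Node uu (S = 202.8): V_uu = 1/1.02·[0.3000·0.0000 + 0.7000·0.0000] = 0.0000
Node ud (S = 140.4): V_ud = 1/1.02·[0.3000·0.0000 + 0.7000·23.6400] = 16.2235
Node dd (S = 97.2): V_dd = 1/1.02·[0.3000·23.6400 + 0.7000·62.5200] = 49.8588
Node u (S = 156): V_u = 1/1.02·[0.3000·0.0000 + 0.7000·16.2235] = 11.1338
Node d (S = 108): V_d = 1/1.02·[0.3000·16.2235 + 0.7000·49.8588] = 38.9885
Node 0 (S = 120): V_0 = 1/1.02·[0.3000·11.1338 + 0.7000·38.9885] = 30.0314

$30.03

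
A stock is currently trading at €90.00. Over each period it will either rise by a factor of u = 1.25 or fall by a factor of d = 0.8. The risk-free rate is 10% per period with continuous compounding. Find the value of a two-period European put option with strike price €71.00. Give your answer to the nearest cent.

€1.14

Risk-neutral probability p = (e^0.1 − 0.8)/(1.25 − 0.8) = 0.3052/0.4500 = 0.6782
Terminal stock prices: S_uu = 140.6, S_ud = 90, S_dd = 57.6
Terminal payoffs (K − S): max(-69.62, 0) = 0, max(-19, 0) = 0, max(13.4, 0) = 13.4
Node u (S = 112.5): V_u = e^(−0.1)·[0.6782·0.0000 + 0.3218·0.0000] = 0.0000
Node d (S = 72): V_d = e^(−0.1)·[0.6782·0.0000 + 0.3218·13.4000] = 3.9023
Node 0 (S = 90): V_0 = e^(−0.1)·[0.6782·0.0000 + 0.3218·3.9023] = 1.1364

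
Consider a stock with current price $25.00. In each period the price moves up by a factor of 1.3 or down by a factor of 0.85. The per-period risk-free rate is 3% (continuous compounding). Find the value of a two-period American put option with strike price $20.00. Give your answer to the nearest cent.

$0.65

Risk-neutral probability p = (e^0.03 − 0.85)/(1.3 − 0.85) = 0.1805/0.4500 = 0.4010
Terminal stock prices: S_uu = 42.25, S_ud = 27.62, S_dd = 18.06
Terminal payoffs (K − S): max(-22.25, 0) = 0, max(-7.625, 0) = 0, max(1.938, 0) = 1.938
Node u (S = 32.5): continuation = e^(−0.03)·[0.4010·0.0000 + 0.5990·0.0000] = 0.0000; exercise value = 0.0000 ≤ continuation, so V_u = 0.0000
Node d (S = 21.25): continuation = e^(−0.03)·[0.4010·0.0000 + 0.5990·1.9375] = 1.1262; exercise value = 0.0000 ≤ continuation, so V_d = 1.1262
Node 0 (S = 25): continuation = e^(−0.03)·[0.4010·0.0000 + 0.5990·1.1262] = 0.6547; exercise value = 0.0000 ≤ continuation, so V_0 = 0.6547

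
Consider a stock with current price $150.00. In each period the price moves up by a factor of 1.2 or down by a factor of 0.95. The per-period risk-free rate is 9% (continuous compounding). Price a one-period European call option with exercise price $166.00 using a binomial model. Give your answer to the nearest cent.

Risk-neutral probability p = (e^0.09 − 0.95)/(1.2 − 0.95) = 0.1442/0.2500 = 0.5767
Terminal stock prices: S_u = 180, S_d = 142.5
Terminal payoffs (S − K): max(14, 0) = 14, max(-23.5, 0) = 0
Node 0 (S = 150): V_0 = e^(−0.09)·[0.5767·14.0000 + 0.4233·0.0000] = 7.3789

$7.38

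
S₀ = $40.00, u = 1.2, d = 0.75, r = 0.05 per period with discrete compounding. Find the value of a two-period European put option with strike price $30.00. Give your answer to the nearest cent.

Risk-neutral probability p = (1 + 0.05 − 0.75)/(1.2 − 0.75) = 0.3000/0.4500 = 0.6667
Terminal stock prices: S_uu = 57.6, S_ud = 36, S_dd = 22.5
Terminal payoffs (K − S): max(-27.6, 0) = 0, max(-6, 0) = 0, max(7.5, 0) = 7.5
Node u (S = 48): V_u = 1/1.05·[0.6667·0.0000 + 0.3333·0.0000] = 0.0000
Node d (S = 30): V_d = 1/1.05·[0.6667·0.0000 + 0.3333·7.5000] = 2.3810
Node 0 (S = 40): V_0 = 1/1.05·[0.6667·0.0000 + 0.3333·2.3810] = 0.7559

$0.76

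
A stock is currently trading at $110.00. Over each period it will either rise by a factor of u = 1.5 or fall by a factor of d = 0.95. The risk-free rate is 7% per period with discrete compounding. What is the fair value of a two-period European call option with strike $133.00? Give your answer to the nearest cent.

Risk-neutral probability p = (1 + 0.07 − 0.95)/(1.5 − 0.95) = 0.1200/0.5500 = 0.2182
Terminal stock prices: S_uu = 247.5, S_ud = 156.8, S_dd = 99.27
Terminal payoffs (S − K): max(114.5, 0) = 114.5, max(23.75, 0) = 23.75, max(-33.73, 0) = 0
Node u (S = 165): V_u = 1/1.07·[0.2182·114.5000 + 0.7818·23.7500] = 40.7009
Node d (S = 104.5): V_d = 1/1.07·[0.2182·23.7500 + 0.7818·0.0000] = 4.8428
Node 0 (S = 110): V_0 = 1/1.07·[0.2182·40.7009 + 0.7818·4.8428] = 11.8378

$11.84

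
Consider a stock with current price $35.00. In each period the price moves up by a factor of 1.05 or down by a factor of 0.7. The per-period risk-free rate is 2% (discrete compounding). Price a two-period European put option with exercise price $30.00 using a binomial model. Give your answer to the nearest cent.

$0.73

Risk-neutral probability p = (1 + 0.02 − 0.7)/(1.05 − 0.7) = 0.3200/0.3500 = 0.9143
Terminal stock prices: S_uu = 38.59, S_ud = 25.72, S_dd = 17.15
Terminal payoffs (K − S): max(-8.587, 0) = 0, max(4.275, 0) = 4.275, max(12.85, 0) = 12.85
Node u (S = 36.75): V_u = 1/1.02·[0.9143·0.0000 + 0.0857·4.2750] = 0.3592
Node d (S = 24.5): V_d = 1/1.02·[0.9143·4.2750 + 0.0857·12.8500] = 4.9118
Node 0 (S = 35): V_0 = 1/1.02·[0.9143·0.3592 + 0.0857·4.9118] = 0.7348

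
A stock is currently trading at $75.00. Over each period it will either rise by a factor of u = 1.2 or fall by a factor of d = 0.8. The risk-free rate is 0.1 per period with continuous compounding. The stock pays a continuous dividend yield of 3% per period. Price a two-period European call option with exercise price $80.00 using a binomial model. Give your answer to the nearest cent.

Per-period risk-free factor R = e^0.1 = 1.1052; dividend-adjusted growth = e^(0.1−0.03) = 1.0725.
Risk-neutral probability p = (1.0725 − 0.8)/(1.2 − 0.8) = 0.2725/0.4000 = 0.6813
Terminal stock prices: S_uu = 108, S_ud = 72, S_dd = 48
Terminal payoffs (S − K): max(28, 0) = 28, max(-8, 0) = 0, max(-32, 0) = 0
Node u (S = 90): V_u = e^(−0.1)·[0.6813·28.0000 + 0.3187·0.0000] = 17.2603
Node d (S = 60): V_d = e^(−0.1)·[0.6813·0.0000 + 0.3187·0.0000] = 0.0000
Node 0 (S = 75): V_0 = e^(−0.1)·[0.6813·17.2603 + 0.3187·0.0000] = 10.6399

$10.64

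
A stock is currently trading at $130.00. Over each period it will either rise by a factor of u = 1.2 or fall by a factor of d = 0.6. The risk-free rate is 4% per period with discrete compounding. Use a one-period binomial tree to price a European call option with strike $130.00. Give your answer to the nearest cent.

$18.33

Risk-neutral probability p = (1 + 0.04 − 0.6)/(1.2 − 0.6) = 0.4400/0.6000 = 0.7333
Terminal stock prices: S_u = 156, S_d = 78
Terminal payoffs (S − K): max(26, 0) = 26, max(-52, 0) = 0
Node 0 (S = 130): V_0 = 1/1.04·[0.7333·26.0000 + 0.2667·0.0000] = 18.3333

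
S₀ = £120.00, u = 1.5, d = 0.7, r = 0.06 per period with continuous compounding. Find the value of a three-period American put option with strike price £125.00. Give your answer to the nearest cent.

£25.95

Risk-neutral probability p = (e^0.06 − 0.7)/(1.5 − 0.7) = 0.3618/0.8000 = 0.4523
Terminal stock prices: S_uuu = 405, S_uud = 189, S_udd = 88.2, S_ddd = 41.16
Terminal payoffs (K − S): max(-280, 0) = 0, max(-64, 0) = 0, max(36.8, 0) = 36.8, max(83.84, 0) = 83.84
Node uu (S = 270): continuation = e^(−0.06)·[0.4523·0.0000 + 0.5477·0.0000] = 0.0000; exercise value = 0.0000 ≤ continuation, so V_uu = 0.0000
Node ud (S = 126): continuation = e^(−0.06)·[0.4523·0.0000 + 0.5477·36.8000] = 18.9818; exercise value = 0.0000 ≤ continuation, so V_ud = 18.9818
Node dd (S = 58.8): continuation = e^(−0.06)·[0.4523·36.8000 + 0.5477·83.8400] = 58.9206; exercise value = 66.2000 > continuation, so V_dd = 66.2000 (exercise)
Node u (S = 180): continuation = e^(−0.06)·[0.4523·0.0000 + 0.5477·18.9818] = 9.7909; exercise value = 0.0000 ≤ continuation, so V_u = 9.7909
Node d (S = 84): continuation = e^(−0.06)·[0.4523·18.9818 + 0.5477·66.2000] = 42.2319; exercise value = 41.0000 ≤ continuation, so V_d = 42.2319
Node 0 (S = 120): continuation = e^(−0.06)·[0.4523·9.7909 + 0.5477·42.2319] = 25.9541; exercise value = 5.0000 ≤ continuation, so V_0 = 25.9541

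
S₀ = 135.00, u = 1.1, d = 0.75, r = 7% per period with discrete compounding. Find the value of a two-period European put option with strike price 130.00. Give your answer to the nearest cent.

2.90

Risk-neutral probability p = (1 + 0.07 − 0.75)/(1.1 − 0.75) = 0.3200/0.3500 = 0.9143
Terminal stock prices: S_uu = 163.4, S_ud = 111.4, S_dd = 75.94
Terminal payoffs (K − S): max(-33.35, 0) = 0, max(18.62, 0) = 18.62, max(54.06, 0) = 54.06
Node u (S = 148.5): V_u = 1/1.07·[0.9143·0.0000 + 0.0857·18.6250] = 1.4920
Node d (S = 101.2): V_d = 1/1.07·[0.9143·18.6250 + 0.0857·54.0625] = 20.2453
Node 0 (S = 135): V_0 = 1/1.07·[0.9143·1.4920 + 0.0857·20.2453] = 2.8967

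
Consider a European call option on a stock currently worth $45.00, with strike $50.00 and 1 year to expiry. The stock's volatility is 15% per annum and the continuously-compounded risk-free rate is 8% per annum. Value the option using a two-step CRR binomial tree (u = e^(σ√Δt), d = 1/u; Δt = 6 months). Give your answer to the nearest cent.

$2.30

CRR parameters: u = e^(σ√Δt) = e^(0.15·√0.5) = 1.1119, d = 1/u = 0.8994
Per-period rate: rΔt = 0.08·0.5 = 0.04, so R = e^0.04 = 1.0408
Risk-neutral probability p = (e^0.04 − 0.8994)/(1.1119 − 0.8994) = 0.1414/0.2125 = 0.6655
Terminal stock prices: S_uu = 55.63, S_ud = 45, S_dd = 36.4
Terminal payoffs (S − K): max(5.634, 0) = 5.634, max(-5, 0) = 0, max(-13.6, 0) = 0
Node u (S = 50.04): V_u = e^(−0.04)·[0.6655·5.6340 + 0.3345·0.0000] = 3.6026
Node d (S = 40.47): V_d = e^(−0.04)·[0.6655·0.0000 + 0.3345·0.0000] = 0.0000
Node 0 (S = 45): V_0 = e^(−0.04)·[0.6655·3.6026 + 0.3345·0.0000] = 2.3036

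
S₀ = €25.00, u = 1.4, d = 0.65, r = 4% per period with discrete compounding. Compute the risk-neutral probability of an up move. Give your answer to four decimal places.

Risk-neutral probability p = (1 + 0.04 − 0.65)/(1.4 − 0.65) = 0.3900/0.7500 = 0.5200

p = 0.5200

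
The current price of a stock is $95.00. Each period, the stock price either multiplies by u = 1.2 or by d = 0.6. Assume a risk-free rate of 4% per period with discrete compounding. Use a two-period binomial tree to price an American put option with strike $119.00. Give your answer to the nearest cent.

$25.05

Risk-neutral probability p = (1 + 0.04 − 0.6)/(1.2 − 0.6) = 0.4400/0.6000 = 0.7333
Terminal stock prices: S_uu = 136.8, S_ud = 68.4, S_dd = 34.2
Terminal payoffs (K − S): max(-17.8, 0) = 0, max(50.6, 0) = 50.6, max(84.8, 0) = 84.8
Node u (S = 114): continuation = 1/1.04·[0.7333·0.0000 + 0.2667·50.6000] = 12.9744; exercise value = 5.0000 ≤ continuation, so V_u = 12.9744
Node d (S = 57): continuation = 1/1.04·[0.7333·50.6000 + 0.2667·84.8000] = 57.4231; exercise value = 62.0000 > continuation, so V_d = 62.0000 (exercise)
Node 0 (S = 95): continuation = 1/1.04·[0.7333·12.9744 + 0.2667·62.0000] = 25.0460; exercise value = 24.0000 ≤ continuation, so V_0 = 25.0460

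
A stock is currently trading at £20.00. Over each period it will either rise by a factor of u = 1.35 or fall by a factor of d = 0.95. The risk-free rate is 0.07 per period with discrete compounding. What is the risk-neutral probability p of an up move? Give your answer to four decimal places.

p = 0.3000

Risk-neutral probability p = (1 + 0.07 − 0.95)/(1.35 − 0.95) = 0.1200/0.4000 = 0.3000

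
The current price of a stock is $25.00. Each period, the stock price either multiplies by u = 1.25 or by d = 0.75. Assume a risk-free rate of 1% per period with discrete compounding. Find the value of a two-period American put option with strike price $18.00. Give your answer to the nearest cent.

Risk-neutral probability p = (1 + 0.01 − 0.75)/(1.25 − 0.75) = 0.2600/0.5000 = 0.5200
Terminal stock prices: S_uu = 39.06, S_ud = 23.44, S_dd = 14.06
Terminal payoffs (K − S): max(-21.06, 0) = 0, max(-5.438, 0) = 0, max(3.938, 0) = 3.938
Node u (S = 31.25): continuation = 1/1.01·[0.5200·0.0000 + 0.4800·0.0000] = 0.0000; exercise value = 0.0000 ≤ continuation, so V_u = 0.0000
Node d (S = 18.75): continuation = 1/1.01·[0.5200·0.0000 + 0.4800·3.9375] = 1.8713; exercise value = 0.0000 ≤ continuation, so V_d = 1.8713
Node 0 (S = 25): continuation = 1/1.01·[0.5200·0.0000 + 0.4800·1.8713] = 0.8893; exercise value = 0.0000 ≤ continuation, so V_0 = 0.8893

$0.89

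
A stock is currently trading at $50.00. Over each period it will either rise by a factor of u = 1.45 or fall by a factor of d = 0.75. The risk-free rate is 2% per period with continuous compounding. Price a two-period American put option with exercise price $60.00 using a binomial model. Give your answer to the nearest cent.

$14.82

Risk-neutral probability p = (e^0.02 − 0.75)/(1.45 − 0.75) = 0.2702/0.7000 = 0.3860
Terminal stock prices: S_uu = 105.1, S_ud = 54.38, S_dd = 28.12
Terminal payoffs (K − S): max(-45.12, 0) = 0, max(5.625, 0) = 5.625, max(31.88, 0) = 31.88
Node u (S = 72.5): continuation = e^(−0.02)·[0.3860·0.0000 + 0.6140·5.6250] = 3.3854; exercise value = 0.0000 ≤ continuation, so V_u = 3.3854
Node d (S = 37.5): continuation = e^(−0.02)·[0.3860·5.6250 + 0.6140·31.8750] = 21.3119; exercise value = 22.5000 > continuation, so V_d = 22.5000 (exercise)
Node 0 (S = 50): continuation = e^(−0.02)·[0.3860·3.3854 + 0.6140·22.5000] = 14.8223; exercise value = 10.0000 ≤ continuation, so V_0 = 14.8223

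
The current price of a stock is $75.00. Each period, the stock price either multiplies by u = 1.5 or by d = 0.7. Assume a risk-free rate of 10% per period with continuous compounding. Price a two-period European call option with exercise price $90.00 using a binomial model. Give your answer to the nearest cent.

$16.54

Risk-neutral probability p = (e^0.1 − 0.7)/(1.5 − 0.7) = 0.4052/0.8000 = 0.5065
Terminal stock prices: S_uu = 168.8, S_ud = 78.75, S_dd = 36.75
Terminal payoffs (S − K): max(78.75, 0) = 78.75, max(-11.25, 0) = 0, max(-53.25, 0) = 0
Node u (S = 112.5): V_u = e^(−0.1)·[0.5065·78.7500 + 0.4935·0.0000] = 36.0885
Node d (S = 52.5): V_d = e^(−0.1)·[0.5065·0.0000 + 0.4935·0.0000] = 0.0000
Node 0 (S = 75): V_0 = e^(−0.1)·[0.5065·36.0885 + 0.4935·0.0000] = 16.5382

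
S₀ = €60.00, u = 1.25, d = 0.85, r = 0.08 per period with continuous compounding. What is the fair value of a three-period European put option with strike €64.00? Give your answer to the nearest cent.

Risk-neutral probability p = (e^0.08 − 0.85)/(1.25 − 0.85) = 0.2333/0.4000 = 0.5832
Terminal stock prices: S_uuu = 117.2, S_uud = 79.69, S_udd = 54.19, S_ddd = 36.85
Terminal payoffs (K − S): max(-53.19, 0) = 0, max(-15.69, 0) = 0, max(9.813, 0) = 9.813, max(27.15, 0) = 27.15
Node uu (S = 93.75): V_uu = e^(−0.08)·[0.5832·0.0000 + 0.4168·0.0000] = 0.0000
Node ud (S = 63.75): V_ud = e^(−0.08)·[0.5832·0.0000 + 0.4168·9.8125] = 3.7752
Node dd (S = 43.35): V_dd = e^(−0.08)·[0.5832·9.8125 + 0.4168·27.1525] = 15.7294
Node u (S = 75): V_u = e^(−0.08)·[0.5832·0.0000 + 0.4168·3.7752] = 1.4525
Node d (S = 51): V_d = e^(−0.08)·[0.5832·3.7752 + 0.4168·15.7294] = 8.0842
Node 0 (S = 60): V_0 = e^(−0.08)·[0.5832·1.4525 + 0.4168·8.0842] = 3.8923

€3.89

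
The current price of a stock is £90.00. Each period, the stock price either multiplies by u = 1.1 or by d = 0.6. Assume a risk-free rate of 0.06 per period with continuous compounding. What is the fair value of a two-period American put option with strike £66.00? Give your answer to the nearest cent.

Risk-neutral probability p = (e^0.06 − 0.6)/(1.1 − 0.6) = 0.4618/0.5000 = 0.9237
Terminal stock prices: S_uu = 108.9, S_ud = 59.4, S_dd = 32.4
Terminal payoffs (K − S): max(-42.9, 0) = 0, max(6.6, 0) = 6.6, max(33.6, 0) = 33.6
Node u (S = 99): continuation = e^(−0.06)·[0.9237·0.0000 + 0.0763·6.6000] = 0.4744; exercise value = 0.0000 ≤ continuation, so V_u = 0.4744
Node d (S = 54): continuation = e^(−0.06)·[0.9237·6.6000 + 0.0763·33.6000] = 8.1565; exercise value = 12.0000 > continuation, so V_d = 12.0000 (exercise)
Node 0 (S = 90): continuation = e^(−0.06)·[0.9237·0.4744 + 0.0763·12.0000] = 1.2753; exercise value = 0.0000 ≤ continuation, so V_0 = 1.2753

£1.28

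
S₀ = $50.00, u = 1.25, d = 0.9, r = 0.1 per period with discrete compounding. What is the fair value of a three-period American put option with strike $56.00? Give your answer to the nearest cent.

Risk-neutral probability p = (1 + 0.1 − 0.9)/(1.25 − 0.9) = 0.2000/0.3500 = 0.5714
Terminal stock prices: S_uuu = 97.66, S_uud = 70.31, S_udd = 50.62, S_ddd = 36.45
Terminal payoffs (K − S): max(-41.66, 0) = 0, max(-14.31, 0) = 0, max(5.375, 0) = 5.375, max(19.55, 0) = 19.55
Node uu (S = 78.12): continuation = 1/1.1·[0.5714·0.0000 + 0.4286·0.0000] = 0.0000; exercise value = 0.0000 ≤ continuation, so V_uu = 0.0000
Node ud (S = 56.25): continuation = 1/1.1·[0.5714·0.0000 + 0.4286·5.3750] = 2.0942; exercise value = 0.0000 ≤ continuation, so V_ud = 2.0942
Node dd (S = 40.5): continuation = 1/1.1·[0.5714·5.3750 + 0.4286·19.5500] = 10.4091; exercise value = 15.5000 > continuation, so V_dd = 15.5000 (exercise)
Node u (S = 62.5): continuation = 1/1.1·[0.5714·0.0000 + 0.4286·2.0942] = 0.8159; exercise value = 0.0000 ≤ continuation, so V_u = 0.8159
Node d (S = 45): continuation = 1/1.1·[0.5714·2.0942 + 0.4286·15.5000] = 7.1268; exercise value = 11.0000 > continuation, so V_d = 11.0000 (exercise)
Node 0 (S = 50): continuation = 1/1.1·[0.5714·0.8159 + 0.4286·11.0000] = 4.7096; exercise value = 6.0000 > continuation, so V_0 = 6.0000 (exercise)

$6.00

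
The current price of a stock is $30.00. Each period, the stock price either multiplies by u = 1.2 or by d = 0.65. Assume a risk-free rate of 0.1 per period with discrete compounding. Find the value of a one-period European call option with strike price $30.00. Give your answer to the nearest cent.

$4.46

Risk-neutral probability p = (1 + 0.1 − 0.65)/(1.2 − 0.65) = 0.4500/0.5500 = 0.8182
Terminal stock prices: S_u = 36, S_d = 19.5
Terminal payoffs (S − K): max(6, 0) = 6, max(-10.5, 0) = 0
Node 0 (S = 30): V_0 = 1/1.1·[0.8182·6.0000 + 0.1818·0.0000] = 4.4628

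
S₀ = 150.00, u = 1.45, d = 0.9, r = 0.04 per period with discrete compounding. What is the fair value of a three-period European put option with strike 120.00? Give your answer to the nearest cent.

Risk-neutral probability p = (1 + 0.04 − 0.9)/(1.45 − 0.9) = 0.1400/0.5500 = 0.2545
Terminal stock prices: S_uuu = 457.3, S_uud = 283.8, S_udd = 176.2, S_ddd = 109.4
Terminal payoffs (K − S): max(-337.3, 0) = 0, max(-163.8, 0) = 0, max(-56.18, 0) = 0, max(10.65, 0) = 10.65
Node uu (S = 315.4): V_uu = 1/1.04·[0.2545·0.0000 + 0.7455·0.0000] = 0.0000
Node ud (S = 195.8): V_ud = 1/1.04·[0.2545·0.0000 + 0.7455·0.0000] = 0.0000
Node dd (S = 121.5): V_dd = 1/1.04·[0.2545·0.0000 + 0.7455·10.6500] = 7.6337
Node u (S = 217.5): V_u = 1/1.04·[0.2545·0.0000 + 0.7455·0.0000] = 0.0000
Node d (S = 135): V_d = 1/1.04·[0.2545·0.0000 + 0.7455·7.6337] = 5.4717
Node 0 (S = 150): V_0 = 1/1.04·[0.2545·0.0000 + 0.7455·5.4717] = 3.9220

3.92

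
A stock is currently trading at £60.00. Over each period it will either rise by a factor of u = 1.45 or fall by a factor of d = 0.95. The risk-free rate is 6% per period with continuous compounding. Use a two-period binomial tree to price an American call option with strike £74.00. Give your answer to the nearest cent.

Risk-neutral probability p = (e^0.06 − 0.95)/(1.45 − 0.95) = 0.1118/0.5000 = 0.2237
Terminal stock prices: S_uu = 126.2, S_ud = 82.65, S_dd = 54.15
Terminal payoffs (S − K): max(52.15, 0) = 52.15, max(8.65, 0) = 8.65, max(-19.85, 0) = 0
Node u (S = 87): continuation = e^(−0.06)·[0.2237·52.1500 + 0.7763·8.6500] = 17.3094; exercise value = 13.0000 ≤ continuation, so V_u = 17.3094
Node d (S = 57): continuation = e^(−0.06)·[0.2237·8.6500 + 0.7763·0.0000] = 1.8221; exercise value = 0.0000 ≤ continuation, so V_d = 1.8221
Node 0 (S = 60): continuation = e^(−0.06)·[0.2237·17.3094 + 0.7763·1.8221] = 4.9784; exercise value = 0.0000 ≤ continuation, so V_0 = 4.9784

£4.98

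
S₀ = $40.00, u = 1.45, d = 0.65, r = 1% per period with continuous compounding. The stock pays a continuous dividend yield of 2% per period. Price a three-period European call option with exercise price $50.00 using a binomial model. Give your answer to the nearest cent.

$6.77

Per-period risk-free factor R = e^0.01 = 1.0101; dividend-adjusted growth = e^(0.01−0.02) = 0.9900.
Risk-neutral probability p = (0.9900 − 0.65)/(1.45 − 0.65) = 0.3400/0.8000 = 0.4251
Terminal stock prices: S_uuu = 121.9, S_uud = 54.66, S_udd = 24.51, S_ddd = 10.98
Terminal payoffs (S − K): max(71.94, 0) = 71.94, max(4.665, 0) = 4.665, max(-25.49, 0) = 0, max(-39.02, 0) = 0
Node uu (S = 84.1): V_uu = e^(−0.01)·[0.4251·71.9450 + 0.5749·4.6650] = 32.9322
Node ud (S = 37.7): V_ud = e^(−0.01)·[0.4251·4.6650 + 0.5749·0.0000] = 1.9632
Node dd (S = 16.9): V_dd = e^(−0.01)·[0.4251·0.0000 + 0.5749·0.0000] = 0.0000
Node u (S = 58): V_u = e^(−0.01)·[0.4251·32.9322 + 0.5749·1.9632] = 14.9764
Node d (S = 26): V_d = e^(−0.01)·[0.4251·1.9632 + 0.5749·0.0000] = 0.8262
Node 0 (S = 40): V_0 = e^(−0.01)·[0.4251·14.9764 + 0.5749·0.8262] = 6.7728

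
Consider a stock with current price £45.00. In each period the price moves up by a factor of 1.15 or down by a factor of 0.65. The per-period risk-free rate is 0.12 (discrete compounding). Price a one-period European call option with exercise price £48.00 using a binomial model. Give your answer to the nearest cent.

£3.15

Risk-neutral probability p = (1 + 0.12 − 0.65)/(1.15 − 0.65) = 0.4700/0.5000 = 0.9400
Terminal stock prices: S_u = 51.75, S_d = 29.25
Terminal payoffs (S − K): max(3.75, 0) = 3.75, max(-18.75, 0) = 0
Node 0 (S = 45): V_0 = 1/1.12·[0.9400·3.7500 + 0.0600·0.0000] = 3.1473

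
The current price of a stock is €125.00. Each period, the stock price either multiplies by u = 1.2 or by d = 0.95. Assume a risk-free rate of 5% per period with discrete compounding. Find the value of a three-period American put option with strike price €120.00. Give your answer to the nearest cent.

Risk-neutral probability p = (1 + 0.05 − 0.95)/(1.2 − 0.95) = 0.1000/0.2500 = 0.4000
Terminal stock prices: S_uuu = 216, S_uud = 171, S_udd = 135.4, S_ddd = 107.2
Terminal payoffs (K − S): max(-96, 0) = 0, max(-51, 0) = 0, max(-15.38, 0) = 0, max(12.83, 0) = 12.83
Node uu (S = 180): continuation = 1/1.05·[0.4000·0.0000 + 0.6000·0.0000] = 0.0000; exercise value = 0.0000 ≤ continuation, so V_uu = 0.0000
Node ud (S = 142.5): continuation = 1/1.05·[0.4000·0.0000 + 0.6000·0.0000] = 0.0000; exercise value = 0.0000 ≤ continuation, so V_ud = 0.0000
Node dd (S = 112.8): continuation = 1/1.05·[0.4000·0.0000 + 0.6000·12.8281] = 7.3304; exercise value = 7.1875 ≤ continuation, so V_dd = 7.3304
Node u (S = 150): continuation = 1/1.05·[0.4000·0.0000 + 0.6000·0.0000] = 0.0000; exercise value = 0.0000 ≤ continuation, so V_u = 0.0000
Node d (S = 118.8): continuation = 1/1.05·[0.4000·0.0000 + 0.6000·7.3304] = 4.1888; exercise value = 1.2500 ≤ continuation, so V_d = 4.1888
Node 0 (S = 125): continuation = 1/1.05·[0.4000·0.0000 + 0.6000·4.1888] = 2.3936; exercise value = 0.0000 ≤ continuation, so V_0 = 2.3936

€2.39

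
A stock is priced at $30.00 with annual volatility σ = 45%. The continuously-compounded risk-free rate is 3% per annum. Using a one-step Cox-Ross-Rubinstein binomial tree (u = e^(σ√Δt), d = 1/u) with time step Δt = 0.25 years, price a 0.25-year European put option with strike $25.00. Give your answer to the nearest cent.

CRR parameters: u = e^(σ√Δt) = e^(0.45·√0.25) = 1.2523, d = 1/u = 0.7985
Per-period rate: rΔt = 0.03·0.25 = 0.0075, so R = e^0.0075 = 1.0075
Risk-neutral probability p = (e^0.0075 − 0.7985)/(1.2523 − 0.7985) = 0.2090/0.4538 = 0.4606
Terminal stock prices: S_u = 37.57, S_d = 23.96
Terminal payoffs (K − S): max(-12.57, 0) = 0, max(1.045, 0) = 1.045
Node 0 (S = 30): V_0 = e^(−0.0075)·[0.4606·0.0000 + 0.5394·1.0445] = 0.5592

$0.56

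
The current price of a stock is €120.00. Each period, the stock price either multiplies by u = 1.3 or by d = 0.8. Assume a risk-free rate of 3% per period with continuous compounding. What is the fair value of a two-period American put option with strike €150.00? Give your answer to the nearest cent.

Risk-neutral probability p = (e^0.03 − 0.8)/(1.3 − 0.8) = 0.2305/0.5000 = 0.4609
Terminal stock prices: S_uu = 202.8, S_ud = 124.8, S_dd = 76.8
Terminal payoffs (K − S): max(-52.8, 0) = 0, max(25.2, 0) = 25.2, max(73.2, 0) = 73.2
Node u (S = 156): continuation = e^(−0.03)·[0.4609·0.0000 + 0.5391·25.2000] = 13.1836; exercise value = 0.0000 ≤ continuation, so V_u = 13.1836
Node d (S = 96): continuation = e^(−0.03)·[0.4609·25.2000 + 0.5391·73.2000] = 49.5668; exercise value = 54.0000 > continuation, so V_d = 54.0000 (exercise)
Node 0 (S = 120): continuation = e^(−0.03)·[0.4609·13.1836 + 0.5391·54.0000] = 34.1474; exercise value = 30.0000 ≤ continuation, so V_0 = 34.1474

€34.15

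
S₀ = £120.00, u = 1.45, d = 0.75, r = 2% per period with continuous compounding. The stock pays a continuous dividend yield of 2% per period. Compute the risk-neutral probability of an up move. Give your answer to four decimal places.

Per-period risk-free factor R = e^0.02 = 1.0202; dividend-adjusted growth = e^(0.02−0.02) = 1.0000.
Risk-neutral probability p = (1.0000 − 0.75)/(1.45 − 0.75) = 0.2500/0.7000 = 0.3571

p = 0.3571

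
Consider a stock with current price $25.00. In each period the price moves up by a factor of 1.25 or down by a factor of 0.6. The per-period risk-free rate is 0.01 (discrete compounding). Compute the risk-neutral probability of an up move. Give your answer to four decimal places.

p = 0.6308

Risk-neutral probability p = (1 + 0.01 − 0.6)/(1.25 − 0.6) = 0.4100/0.6500 = 0.6308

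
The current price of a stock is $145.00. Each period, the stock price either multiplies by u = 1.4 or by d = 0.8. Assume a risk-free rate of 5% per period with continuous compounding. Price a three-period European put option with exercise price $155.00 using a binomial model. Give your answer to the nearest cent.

Risk-neutral probability p = (e^0.05 − 0.8)/(1.4 − 0.8) = 0.2513/0.6000 = 0.4188
Terminal stock prices: S_uuu = 397.9, S_uud = 227.4, S_udd = 129.9, S_ddd = 74.24
Terminal payoffs (K − S): max(-242.9, 0) = 0, max(-72.36, 0) = 0, max(25.08, 0) = 25.08, max(80.76, 0) = 80.76
Node uu (S = 284.2): V_uu = e^(−0.05)·[0.4188·0.0000 + 0.5812·0.0000] = 0.0000
Node ud (S = 162.4): V_ud = e^(−0.05)·[0.4188·0.0000 + 0.5812·25.0800] = 13.8659
Node dd (S = 92.8): V_dd = e^(−0.05)·[0.4188·25.0800 + 0.5812·80.7600] = 54.6406
Node u (S = 203): V_u = e^(−0.05)·[0.4188·0.0000 + 0.5812·13.8659] = 7.6660
Node d (S = 116): V_d = e^(−0.05)·[0.4188·13.8659 + 0.5812·54.6406] = 35.7327
Node 0 (S = 145): V_0 = e^(−0.05)·[0.4188·7.6660 + 0.5812·35.7327] = 22.8093

$22.81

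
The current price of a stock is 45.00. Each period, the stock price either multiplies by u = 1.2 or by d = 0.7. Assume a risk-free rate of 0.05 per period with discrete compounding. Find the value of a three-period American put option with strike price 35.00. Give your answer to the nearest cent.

1.99

Risk-neutral probability p = (1 + 0.05 − 0.7)/(1.2 − 0.7) = 0.3500/0.5000 = 0.7000
Terminal stock prices: S_uuu = 77.76, S_uud = 45.36, S_udd = 26.46, S_ddd = 15.43
Terminal payoffs (K − S): max(-42.76, 0) = 0, max(-10.36, 0) = 0, max(8.54, 0) = 8.54, max(19.57, 0) = 19.57
Node uu (S = 64.8): continuation = 1/1.05·[0.7000·0.0000 + 0.3000·0.0000] = 0.0000; exercise value = 0.0000 ≤ continuation, so V_uu = 0.0000
Node ud (S = 37.8): continuation = 1/1.05·[0.7000·0.0000 + 0.3000·8.5400] = 2.4400; exercise value = 0.0000 ≤ continuation, so V_ud = 2.4400
Node dd (S = 22.05): continuation = 1/1.05·[0.7000·8.5400 + 0.3000·19.5650] = 11.2833; exercise value = 12.9500 > continuation, so V_dd = 12.9500 (exercise)
Node u (S = 54): continuation = 1/1.05·[0.7000·0.0000 + 0.3000·2.4400] = 0.6971; exercise value = 0.0000 ≤ continuation, so V_u = 0.6971
Node d (S = 31.5): continuation = 1/1.05·[0.7000·2.4400 + 0.3000·12.9500] = 5.3267; exercise value = 3.5000 ≤ continuation, so V_d = 5.3267
Node 0 (S = 45): continuation = 1/1.05·[0.7000·0.6971 + 0.3000·5.3267] = 1.9867; exercise value = 0.0000 ≤ continuation, so V_0 = 1.9867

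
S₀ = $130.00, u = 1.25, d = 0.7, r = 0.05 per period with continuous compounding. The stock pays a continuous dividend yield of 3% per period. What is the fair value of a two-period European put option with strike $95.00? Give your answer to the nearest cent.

$4.94

Per-period risk-free factor R = e^0.05 = 1.0513; dividend-adjusted growth = e^(0.05−0.03) = 1.0202.
Risk-neutral probability p = (1.0202 − 0.7)/(1.25 − 0.7) = 0.3202/0.5500 = 0.5822
Terminal stock prices: S_uu = 203.1, S_ud = 113.7, S_dd = 63.7
Terminal payoffs (K − S): max(-108.1, 0) = 0, max(-18.75, 0) = 0, max(31.3, 0) = 31.3
Node u (S = 162.5): V_u = e^(−0.05)·[0.5822·0.0000 + 0.4178·0.0000] = 0.0000
Node d (S = 91): V_d = e^(−0.05)·[0.5822·0.0000 + 0.4178·31.3000] = 12.4398
Node 0 (S = 130): V_0 = e^(−0.05)·[0.5822·0.0000 + 0.4178·12.4398] = 4.9441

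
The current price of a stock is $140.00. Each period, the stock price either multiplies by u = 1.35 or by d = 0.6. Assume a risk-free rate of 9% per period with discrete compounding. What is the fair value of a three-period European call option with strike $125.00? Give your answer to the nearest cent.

Risk-neutral probability p = (1 + 0.09 − 0.6)/(1.35 − 0.6) = 0.4900/0.7500 = 0.6533
Terminal stock prices: S_uuu = 344.5, S_uud = 153.1, S_udd = 68.04, S_ddd = 30.24
Terminal payoffs (S − K): max(219.5, 0) = 219.5, max(28.09, 0) = 28.09, max(-56.96, 0) = 0, max(-94.76, 0) = 0
Node uu (S = 255.2): V_uu = 1/1.09·[0.6533·219.4525 + 0.3467·28.0900] = 140.4711
Node ud (S = 113.4): V_ud = 1/1.09·[0.6533·28.0900 + 0.3467·0.0000] = 16.8368
Node dd (S = 50.4): V_dd = 1/1.09·[0.6533·0.0000 + 0.3467·0.0000] = 0.0000
Node u (S = 189): V_u = 1/1.09·[0.6533·140.4711 + 0.3467·16.8368] = 89.5516
Node d (S = 84): V_d = 1/1.09·[0.6533·16.8368 + 0.3467·0.0000] = 10.0918
Node 0 (S = 140): V_0 = 1/1.09·[0.6533·89.5516 + 0.3467·10.0918] = 56.8858

$56.89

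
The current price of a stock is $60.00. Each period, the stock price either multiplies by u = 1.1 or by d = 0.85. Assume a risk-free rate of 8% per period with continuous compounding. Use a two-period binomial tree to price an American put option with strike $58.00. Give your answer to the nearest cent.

$0.53

Risk-neutral probability p = (e^0.08 − 0.85)/(1.1 − 0.85) = 0.2333/0.2500 = 0.9331
Terminal stock prices: S_uu = 72.6, S_ud = 56.1, S_dd = 43.35
Terminal payoffs (K − S): max(-14.6, 0) = 0, max(1.9, 0) = 1.9, max(14.65, 0) = 14.65
Node u (S = 66): continuation = e^(−0.08)·[0.9331·0.0000 + 0.0669·1.9000] = 0.1173; exercise value = 0.0000 ≤ continuation, so V_u = 0.1173
Node d (S = 51): continuation = e^(−0.08)·[0.9331·1.9000 + 0.0669·14.6500] = 2.5407; exercise value = 7.0000 > continuation, so V_d = 7.0000 (exercise)
Node 0 (S = 60): continuation = e^(−0.08)·[0.9331·0.1173 + 0.0669·7.0000] = 0.5330; exercise value = 0.0000 ≤ continuation, so V_0 = 0.5330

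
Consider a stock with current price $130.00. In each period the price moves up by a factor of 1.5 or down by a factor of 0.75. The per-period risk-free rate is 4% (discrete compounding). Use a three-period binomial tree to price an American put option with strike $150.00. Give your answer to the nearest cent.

Risk-neutral probability p = (1 + 0.04 − 0.75)/(1.5 − 0.75) = 0.2900/0.7500 = 0.3867
Terminal stock prices: S_uuu = 438.8, S_uud = 219.4, S_udd = 109.7, S_ddd = 54.84
Terminal payoffs (K − S): max(-288.8, 0) = 0, max(-69.38, 0) = 0, max(40.31, 0) = 40.31, max(95.16, 0) = 95.16
Node uu (S = 292.5): continuation = 1/1.04·[0.3867·0.0000 + 0.6133·0.0000] = 0.0000; exercise value = 0.0000 ≤ continuation, so V_uu = 0.0000
Node ud (S = 146.2): continuation = 1/1.04·[0.3867·0.0000 + 0.6133·40.3125] = 23.7740; exercise value = 3.7500 ≤ continuation, so V_ud = 23.7740
Node dd (S = 73.12): continuation = 1/1.04·[0.3867·40.3125 + 0.6133·95.1562] = 71.1058; exercise value = 76.8750 > continuation, so V_dd = 76.8750 (exercise)
Node u (S = 195): continuation = 1/1.04·[0.3867·0.0000 + 0.6133·23.7740] = 14.0206; exercise value = 0.0000 ≤ continuation, so V_u = 14.0206
Node d (S = 97.5): continuation = 1/1.04·[0.3867·23.7740 + 0.6133·76.8750] = 54.1756; exercise value = 52.5000 ≤ continuation, so V_d = 54.1756
Node 0 (S = 130): continuation = 1/1.04·[0.3867·14.0206 + 0.6133·54.1756] = 37.1625; exercise value = 20.0000 ≤ continuation, so V_0 = 37.1625

$37.16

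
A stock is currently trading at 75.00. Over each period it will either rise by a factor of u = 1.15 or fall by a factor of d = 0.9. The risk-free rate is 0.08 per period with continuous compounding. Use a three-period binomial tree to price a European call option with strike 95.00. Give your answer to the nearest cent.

Risk-neutral probability p = (e^0.08 − 0.9)/(1.15 − 0.9) = 0.1833/0.2500 = 0.7331
Terminal stock prices: S_uuu = 114.1, S_uud = 89.27, S_udd = 69.86, S_ddd = 54.68
Terminal payoffs (S − K): max(19.07, 0) = 19.07, max(-5.731, 0) = 0, max(-25.14, 0) = 0, max(-40.32, 0) = 0
Node uu (S = 99.19): V_uu = e^(−0.08)·[0.7331·19.0656 + 0.2669·0.0000] = 12.9033
Node ud (S = 77.62): V_ud = e^(−0.08)·[0.7331·0.0000 + 0.2669·0.0000] = 0.0000
Node dd (S = 60.75): V_dd = e^(−0.08)·[0.7331·0.0000 + 0.2669·0.0000] = 0.0000
Node u (S = 86.25): V_u = e^(−0.08)·[0.7331·12.9033 + 0.2669·0.0000] = 8.7327
Node d (S = 67.5): V_d = e^(−0.08)·[0.7331·0.0000 + 0.2669·0.0000] = 0.0000
Node 0 (S = 75): V_0 = e^(−0.08)·[0.7331·8.7327 + 0.2669·0.0000] = 5.9101

5.91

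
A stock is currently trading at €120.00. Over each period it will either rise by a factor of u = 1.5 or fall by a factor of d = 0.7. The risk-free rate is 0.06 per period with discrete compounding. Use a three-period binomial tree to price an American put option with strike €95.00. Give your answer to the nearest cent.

Risk-neutral probability p = (1 + 0.06 − 0.7)/(1.5 − 0.7) = 0.3600/0.8000 = 0.4500
Terminal stock prices: S_uuu = 405, S_uud = 189, S_udd = 88.2, S_ddd = 41.16
Terminal payoffs (K − S): max(-310, 0) = 0, max(-94, 0) = 0, max(6.8, 0) = 6.8, max(53.84, 0) = 53.84
Node uu (S = 270): continuation = 1/1.06·[0.4500·0.0000 + 0.5500·0.0000] = 0.0000; exercise value = 0.0000 ≤ continuation, so V_uu = 0.0000
Node ud (S = 126): continuation = 1/1.06·[0.4500·0.0000 + 0.5500·6.8000] = 3.5283; exercise value = 0.0000 ≤ continuation, so V_ud = 3.5283
Node dd (S = 58.8): continuation = 1/1.06·[0.4500·6.8000 + 0.5500·53.8400] = 30.8226; exercise value = 36.2000 > continuation, so V_dd = 36.2000 (exercise)
Node u (S = 180): continuation = 1/1.06·[0.4500·0.0000 + 0.5500·3.5283] = 1.8307; exercise value = 0.0000 ≤ continuation, so V_u = 1.8307
Node d (S = 84): continuation = 1/1.06·[0.4500·3.5283 + 0.5500·36.2000] = 20.2809; exercise value = 11.0000 ≤ continuation, so V_d = 20.2809
Node 0 (S = 120): continuation = 1/1.06·[0.4500·1.8307 + 0.5500·20.2809] = 11.3003; exercise value = 0.0000 ≤ continuation, so V_0 = 11.3003

€11.30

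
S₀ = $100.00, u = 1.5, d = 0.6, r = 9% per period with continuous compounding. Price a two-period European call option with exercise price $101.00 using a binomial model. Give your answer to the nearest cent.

$31.23

Risk-neutral probability p = (e^0.09 − 0.6)/(1.5 − 0.6) = 0.4942/0.9000 = 0.5491
Terminal stock prices: S_uu = 225, S_ud = 90, S_dd = 36
Terminal payoffs (S − K): max(124, 0) = 124, max(-11, 0) = 0, max(-65, 0) = 0
Node u (S = 150): V_u = e^(−0.09)·[0.5491·124.0000 + 0.4509·0.0000] = 62.2261
Node d (S = 60): V_d = e^(−0.09)·[0.5491·0.0000 + 0.4509·0.0000] = 0.0000
Node 0 (S = 100): V_0 = e^(−0.09)·[0.5491·62.2261 + 0.4509·0.0000] = 31.2265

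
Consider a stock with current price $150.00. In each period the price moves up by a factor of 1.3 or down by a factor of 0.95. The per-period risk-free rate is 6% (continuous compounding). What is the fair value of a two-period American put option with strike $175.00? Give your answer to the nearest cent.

Risk-neutral probability p = (e^0.06 − 0.95)/(1.3 − 0.95) = 0.1118/0.3500 = 0.3195
Terminal stock prices: S_uu = 253.5, S_ud = 185.2, S_dd = 135.4
Terminal payoffs (K − S): max(-78.5, 0) = 0, max(-10.25, 0) = 0, max(39.62, 0) = 39.62
Node u (S = 195): continuation = e^(−0.06)·[0.3195·0.0000 + 0.6805·0.0000] = 0.0000; exercise value = 0.0000 ≤ continuation, so V_u = 0.0000
Node d (S = 142.5): continuation = e^(−0.06)·[0.3195·0.0000 + 0.6805·39.6250] = 25.3933; exercise value = 32.5000 > continuation, so V_d = 32.5000 (exercise)
Node 0 (S = 150): continuation = e^(−0.06)·[0.3195·0.0000 + 0.6805·32.5000] = 20.8273; exercise value = 25.0000 > continuation, so V_0 = 25.0000 (exercise)

$25.00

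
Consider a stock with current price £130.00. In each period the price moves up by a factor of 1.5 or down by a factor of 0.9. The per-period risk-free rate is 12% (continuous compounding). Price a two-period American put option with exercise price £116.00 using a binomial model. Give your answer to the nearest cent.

£3.24

Risk-neutral probability p = (e^0.12 − 0.9)/(1.5 − 0.9) = 0.2275/0.6000 = 0.3792
Terminal stock prices: S_uu = 292.5, S_ud = 175.5, S_dd = 105.3
Terminal payoffs (K − S): max(-176.5, 0) = 0, max(-59.5, 0) = 0, max(10.7, 0) = 10.7
Node u (S = 195): continuation = e^(−0.12)·[0.3792·0.0000 + 0.6208·0.0000] = 0.0000; exercise value = 0.0000 ≤ continuation, so V_u = 0.0000
Node d (S = 117): continuation = e^(−0.12)·[0.3792·0.0000 + 0.6208·10.7000] = 5.8918; exercise value = 0.0000 ≤ continuation, so V_d = 5.8918
Node 0 (S = 130): continuation = e^(−0.12)·[0.3792·0.0000 + 0.6208·5.8918] = 3.2442; exercise value = 0.0000 ≤ continuation, so V_0 = 3.2442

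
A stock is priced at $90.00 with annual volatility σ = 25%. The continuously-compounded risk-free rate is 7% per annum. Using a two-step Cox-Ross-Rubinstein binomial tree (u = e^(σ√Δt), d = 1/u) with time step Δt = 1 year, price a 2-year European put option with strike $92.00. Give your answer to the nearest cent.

$6.55

CRR parameters: u = e^(σ√Δt) = e^(0.25·√1) = 1.2840, d = 1/u = 0.7788
Per-period rate: rΔt = 0.07·1 = 0.07, so R = e^0.07 = 1.0725
Risk-neutral probability p = (e^0.07 − 0.7788)/(1.2840 − 0.7788) = 0.2937/0.5052 = 0.5813
Terminal stock prices: S_uu = 148.4, S_ud = 90, S_dd = 54.59
Terminal payoffs (K − S): max(-56.38, 0) = 0, max(2, 0) = 2, max(37.41, 0) = 37.41
Node u (S = 115.6): V_u = e^(−0.07)·[0.5813·0.0000 + 0.4187·2.0000] = 0.7807
Node d (S = 70.09): V_d = e^(−0.07)·[0.5813·2.0000 + 0.4187·37.4122] = 15.6882
Node 0 (S = 90): V_0 = e^(−0.07)·[0.5813·0.7807 + 0.4187·15.6882] = 6.5471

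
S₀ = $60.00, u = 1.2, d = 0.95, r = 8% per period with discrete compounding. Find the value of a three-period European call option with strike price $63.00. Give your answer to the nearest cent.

Risk-neutral probability p = (1 + 0.08 − 0.95)/(1.2 − 0.95) = 0.1300/0.2500 = 0.5200
Terminal stock prices: S_uuu = 103.7, S_uud = 82.08, S_udd = 64.98, S_ddd = 51.44
Terminal payoffs (S − K): max(40.68, 0) = 40.68, max(19.08, 0) = 19.08, max(1.98, 0) = 1.98, max(-11.56, 0) = 0
Node uu (S = 86.4): V_uu = 1/1.08·[0.5200·40.6800 + 0.4800·19.0800] = 28.0667
Node ud (S = 68.4): V_ud = 1/1.08·[0.5200·19.0800 + 0.4800·1.9800] = 10.0667
Node dd (S = 54.15): V_dd = 1/1.08·[0.5200·1.9800 + 0.4800·0.0000] = 0.9533
Node u (S = 72): V_u = 1/1.08·[0.5200·28.0667 + 0.4800·10.0667] = 17.9877
Node d (S = 57): V_d = 1/1.08·[0.5200·10.0667 + 0.4800·0.9533] = 5.2706
Node 0 (S = 60): V_0 = 1/1.08·[0.5200·17.9877 + 0.4800·5.2706] = 11.0032

$11.00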